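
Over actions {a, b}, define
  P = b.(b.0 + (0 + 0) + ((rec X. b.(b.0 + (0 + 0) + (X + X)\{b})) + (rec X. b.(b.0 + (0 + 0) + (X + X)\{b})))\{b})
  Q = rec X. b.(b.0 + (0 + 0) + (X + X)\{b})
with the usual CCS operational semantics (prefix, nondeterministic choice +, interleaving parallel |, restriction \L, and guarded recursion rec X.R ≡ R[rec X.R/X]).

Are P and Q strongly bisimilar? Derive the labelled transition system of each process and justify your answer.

bisimilar

Reachable graph of P (3 states):
  p0 = b.(b.0 + (0 + 0) + ((rec X. b.(b.0 + (0 + 0) + (X + X)\{b})) + (rec X. b.(b.0 + (0 + 0) + (X + X)\{b})))\{b}) | ··b··> p1
  p1 = b.0 + (0 + 0) + ((rec X. b.(b.0 + (0 + 0) + (X + X)\{b})) + (rec X. b.(b.0 + (0 + 0) + (X + X)\{b})))\{b} | ··b··> p2
  p2 = 0 | (no moves)
Reachable graph of Q (3 states):
  q0 = rec X. b.(b.0 + (0 + 0) + (X + X)\{b}) | ··b··> q1
  q1 = b.0 + (0 + 0) + ((rec X. b.(b.0 + (0 + 0) + (X + X)\{b})) + (rec X. b.(b.0 + (0 + 0) + (X + X)\{b})))\{b} | ··b··> q2
  q2 = 0 | (no moves)
Partition-refinement fixed point:
  B0 = {p0, q0}
  B1 = {p1, q1}
  B2 = {p2, q2}
p0 ∈ B0, q0 ∈ B0 → same block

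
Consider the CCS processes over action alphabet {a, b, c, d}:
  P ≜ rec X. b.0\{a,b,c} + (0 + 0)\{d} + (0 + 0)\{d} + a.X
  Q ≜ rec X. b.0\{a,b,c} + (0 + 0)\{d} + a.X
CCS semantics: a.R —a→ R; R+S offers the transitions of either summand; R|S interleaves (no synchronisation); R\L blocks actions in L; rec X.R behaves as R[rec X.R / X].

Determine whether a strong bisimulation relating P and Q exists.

bisimilar

Reachable graph of P (2 states):
  m0 = rec X. b.0\{a,b,c} + (0 + 0)\{d} + (0 + 0)\{d} + a.X has moves -a-> m0, -b-> m1
  m1 = 0\{a,b,c} has moves deadlocked
Reachable graph of Q (2 states):
  n0 = rec X. b.0\{a,b,c} + (0 + 0)\{d} + a.X has moves -a-> n0, -b-> n1
  n1 = 0\{a,b,c} has moves deadlocked
Bisimilarity quotient blocks:
  B0 = {m0, n0}
  B1 = {m1, n1}
m0 ∈ B0, n0 ∈ B0 → same block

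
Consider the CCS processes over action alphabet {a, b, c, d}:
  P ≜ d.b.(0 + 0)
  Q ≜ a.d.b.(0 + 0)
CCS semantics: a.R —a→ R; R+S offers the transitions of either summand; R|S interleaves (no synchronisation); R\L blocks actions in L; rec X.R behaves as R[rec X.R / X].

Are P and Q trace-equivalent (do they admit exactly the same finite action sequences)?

NO — witness ⟨d⟩

P's transition system — 3 states:
  p0 = d.b.(0 + 0) :: =d=> p1
  p1 = b.(0 + 0) :: =b=> p2
  p2 = 0 + 0 :: ·
Q's transition system — 4 states:
  q0 = a.d.b.(0 + 0) :: =a=> q1
  q1 = d.b.(0 + 0) :: =d=> q2
  q2 = b.(0 + 0) :: =b=> q3
  q3 = 0 + 0 :: ·
Executing d from P (initial set {p0}):
  step 1 (d): {p1}
  P completes σ.
Executing d from Q (initial set {q0}):
  step 1 (d): ∅  — Q cannot continue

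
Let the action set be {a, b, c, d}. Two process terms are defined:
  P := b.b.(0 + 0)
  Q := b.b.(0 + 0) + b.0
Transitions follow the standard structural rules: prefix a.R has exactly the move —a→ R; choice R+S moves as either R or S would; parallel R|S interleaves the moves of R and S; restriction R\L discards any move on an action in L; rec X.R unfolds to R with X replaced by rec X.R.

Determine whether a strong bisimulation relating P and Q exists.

LTS(P): 3 reachable states
  p0 = b.b.(0 + 0) :: --b--▸ p1
  p1 = b.(0 + 0) :: --b--▸ p2
  p2 = 0 + 0 :: stopped
LTS(Q): 4 reachable states
  q0 = b.b.(0 + 0) + b.0 :: --b--▸ q1, --b--▸ q2
  q1 = 0 :: stopped
  q2 = b.(0 + 0) :: --b--▸ q3
  q3 = 0 + 0 :: stopped
Bisimilarity quotient blocks:
  B0 = {p0}
  B1 = {p1, q2}
  B2 = {p2, q1, q3}
  B3 = {q0}
p0 ∈ B0, q0 ∈ B3 → different blocks

NO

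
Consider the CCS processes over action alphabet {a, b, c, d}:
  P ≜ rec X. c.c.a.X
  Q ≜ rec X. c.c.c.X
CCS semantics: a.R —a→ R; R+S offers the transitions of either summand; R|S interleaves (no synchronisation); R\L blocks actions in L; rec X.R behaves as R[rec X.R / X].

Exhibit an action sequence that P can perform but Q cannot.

Reachable graph of P (3 states):
  p0 = rec X. c.c.a.X :: ··c··> p1
  p1 = c.a.(rec X. c.c.a.X) :: ··c··> p2
  p2 = a.(rec X. c.c.a.X) :: ··a··> p0
Reachable graph of Q (3 states):
  q0 = rec X. c.c.c.X :: ··c··> q1
  q1 = c.c.(rec X. c.c.c.X) :: ··c··> q2
  q2 = c.(rec X. c.c.c.X) :: ··c··> q0
Run σ = ⟨cca⟩ on P: start {p0}
  step 1 (c): {p1}
  step 2 (c): {p2}
  step 3 (a): {p0}
  ✓ P
Run σ = ⟨cca⟩ on Q: start {q0}
  step 1 (c): {q1}
  step 2 (c): {q2}
  step 3 (a): ∅  — Q cannot continue

cca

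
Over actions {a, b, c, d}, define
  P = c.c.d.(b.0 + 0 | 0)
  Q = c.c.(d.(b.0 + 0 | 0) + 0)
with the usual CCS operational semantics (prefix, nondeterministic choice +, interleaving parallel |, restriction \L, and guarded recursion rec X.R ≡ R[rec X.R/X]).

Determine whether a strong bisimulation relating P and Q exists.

P's transition system — 5 states:
  p0 = c.c.d.(b.0 + 0 | 0) | =c=> p1
  p1 = c.d.(b.0 + 0 | 0) | =c=> p2
  p2 = d.(b.0 + 0 | 0) | =d=> p3
  p3 = b.0 + 0 | 0 | =b=> p4
  p4 = 0 | ∅
Q's transition system — 5 states:
  q0 = c.c.(d.(b.0 + 0 | 0) + 0) | =c=> q1
  q1 = c.(d.(b.0 + 0 | 0) + 0) | =c=> q2
  q2 = d.(b.0 + 0 | 0) + 0 | =d=> q3
  q3 = b.0 + 0 | 0 | =b=> q4
  q4 = 0 | ∅
Bisimilarity quotient blocks:
  B0 = {p0, q0}
  B1 = {p1, q1}
  B2 = {p2, q2}
  B3 = {p3, q3}
  B4 = {p4, q4}
p0 ∈ B0, q0 ∈ B0 → same block

bisimilar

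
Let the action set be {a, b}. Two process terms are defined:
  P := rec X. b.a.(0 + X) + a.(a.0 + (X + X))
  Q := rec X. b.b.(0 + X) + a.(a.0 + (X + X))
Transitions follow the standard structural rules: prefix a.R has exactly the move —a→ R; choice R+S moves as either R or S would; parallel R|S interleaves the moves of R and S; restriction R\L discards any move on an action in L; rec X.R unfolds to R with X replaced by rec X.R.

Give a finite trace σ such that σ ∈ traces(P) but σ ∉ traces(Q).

ba

P's transition system — 5 states:
  u0 = rec X. b.a.(0 + X) + a.(a.0 + (X + X)) → ··a··> u1, ··b··> u2
  u1 = a.0 + ((rec X. b.a.(0 + X) + a.(a.0 + (X + X))) + (rec X. b.a.(0 + X) + a.(a.0 + (X + X)))) → ··a··> u1, ··a··> u3, ··b··> u2
  u2 = a.(0 + (rec X. b.a.(0 + X) + a.(a.0 + (X + X)))) → ··a··> u4
  u3 = 0 → (no moves)
  u4 = 0 + (rec X. b.a.(0 + X) + a.(a.0 + (X + X))) → ··a··> u1, ··b··> u2
Q's transition system — 5 states:
  v0 = rec X. b.b.(0 + X) + a.(a.0 + (X + X)) → ··a··> v1, ··b··> v2
  v1 = a.0 + ((rec X. b.b.(0 + X) + a.(a.0 + (X + X))) + (rec X. b.b.(0 + X) + a.(a.0 + (X + X)))) → ··a··> v1, ··a··> v3, ··b··> v2
  v2 = b.(0 + (rec X. b.b.(0 + X) + a.(a.0 + (X + X)))) → ··b··> v4
  v3 = 0 → (no moves)
  v4 = 0 + (rec X. b.b.(0 + X) + a.(a.0 + (X + X))) → ··a··> v1, ··b··> v2
Executing ba from P (initial set {u0}):
  step 1 (b): {u2}
  step 2 (a): {u4}
  ✓ P
Executing ba from Q (initial set {v0}):
  step 1 (b): {v2}
  step 2 (a): ∅ (Q stuck)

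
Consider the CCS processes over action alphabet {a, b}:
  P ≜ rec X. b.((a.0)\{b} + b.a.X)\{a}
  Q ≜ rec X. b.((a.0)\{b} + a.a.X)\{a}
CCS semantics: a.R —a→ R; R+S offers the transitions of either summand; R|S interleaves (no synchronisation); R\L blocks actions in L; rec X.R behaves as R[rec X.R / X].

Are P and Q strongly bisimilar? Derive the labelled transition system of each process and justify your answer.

LTS(P): 3 reachable states
  p0 = rec X. b.((a.0)\{b} + b.a.X)\{a} | -b-> p1
  p1 = ((a.0)\{b} + b.a.(rec X. b.((a.0)\{b} + b.a.X)\{a}))\{a} | -b-> p2
  p2 = (a.(rec X. b.((a.0)\{b} + b.a.X)\{a}))\{a} | ∅
LTS(Q): 2 reachable states
  q0 = rec X. b.((a.0)\{b} + a.a.X)\{a} | -b-> q1
  q1 = ((a.0)\{b} + a.a.(rec X. b.((a.0)\{b} + a.a.X)\{a}))\{a} | ∅
Bisimilarity quotient blocks:
  B0 = {p0}
  B1 = {p1, q0}
  B2 = {p2, q1}
p0 ∈ B0, q0 ∈ B1 → different blocks

not bisimilar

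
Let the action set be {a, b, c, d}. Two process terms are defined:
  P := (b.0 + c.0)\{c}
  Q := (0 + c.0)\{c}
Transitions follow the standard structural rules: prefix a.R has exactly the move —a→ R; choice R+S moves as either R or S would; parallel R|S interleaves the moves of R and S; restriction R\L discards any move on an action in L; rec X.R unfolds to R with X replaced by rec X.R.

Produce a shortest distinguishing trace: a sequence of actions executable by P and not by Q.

P's transition system — 2 states:
  u0 = (b.0 + c.0)\{c} has moves =b=> u1
  u1 = 0\{c} has moves ·
Q's transition system — 1 states:
  v0 = (0 + c.0)\{c} has moves ·
Trace ⟨b⟩ through P, begin at {u0}:
  after b @ step 1: {u1}
  ✓ P
Trace ⟨b⟩ through Q, begin at {v0}:
  after b @ step 1: no successor for Q

b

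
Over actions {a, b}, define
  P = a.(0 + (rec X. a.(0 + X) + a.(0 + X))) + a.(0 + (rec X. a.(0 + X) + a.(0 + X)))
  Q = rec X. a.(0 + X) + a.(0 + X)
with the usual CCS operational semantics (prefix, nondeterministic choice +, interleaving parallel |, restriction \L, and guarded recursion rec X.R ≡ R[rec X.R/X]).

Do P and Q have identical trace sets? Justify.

LTS(P): 2 reachable states
  s0 = a.(0 + (rec X. a.(0 + X) + a.(0 + X))) + a.(0 + (rec X. a.(0 + X) + a.(0 + X))) ⊢ =a=> s1
  s1 = 0 + (rec X. a.(0 + X) + a.(0 + X)) ⊢ =a=> s1
LTS(Q): 2 reachable states
  t0 = rec X. a.(0 + X) + a.(0 + X) ⊢ =a=> t1
  t1 = 0 + (rec X. a.(0 + X) + a.(0 + X)) ⊢ =a=> t1
Bisimilarity quotient blocks:
  B0 = {s0, s1, t0, t1}
s0 ∈ B0, t0 ∈ B0 → same block
Bisimilar ⇒ trace-equivalent.

traces(P) = traces(Q)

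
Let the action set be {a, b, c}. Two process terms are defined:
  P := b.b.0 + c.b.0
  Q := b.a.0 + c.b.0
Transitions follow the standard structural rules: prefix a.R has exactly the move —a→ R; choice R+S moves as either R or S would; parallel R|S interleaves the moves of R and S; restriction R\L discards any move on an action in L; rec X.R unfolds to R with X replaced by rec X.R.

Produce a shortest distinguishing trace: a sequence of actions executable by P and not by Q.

bb

LTS(P): 3 reachable states
  u0 = b.b.0 + c.b.0 → ··b··> u1, ··c··> u1
  u1 = b.0 → ··b··> u2
  u2 = 0 → deadlocked
LTS(Q): 4 reachable states
  v0 = b.a.0 + c.b.0 → ··b··> v1, ··c··> v2
  v1 = a.0 → ··a··> v3
  v2 = b.0 → ··b··> v3
  v3 = 0 → deadlocked
Run σ = ⟨bb⟩ on P: start {u0}
  step 1 (b): {u1}
  step 2 (b): {u2}
  P completes σ.
Run σ = ⟨bb⟩ on Q: start {v0}
  step 1 (b): {v1}
  step 2 (b): ∅  — Q cannot continue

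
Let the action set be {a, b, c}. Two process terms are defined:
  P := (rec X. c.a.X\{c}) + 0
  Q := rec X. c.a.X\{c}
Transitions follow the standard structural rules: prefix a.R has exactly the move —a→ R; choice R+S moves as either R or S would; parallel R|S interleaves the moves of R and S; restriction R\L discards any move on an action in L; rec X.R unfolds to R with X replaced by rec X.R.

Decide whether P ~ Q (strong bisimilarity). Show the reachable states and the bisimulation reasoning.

Reachable graph of P (3 states):
  u0 = (rec X. c.a.X\{c}) + 0 :: =c=> u1
  u1 = a.(rec X. c.a.X\{c})\{c} :: =a=> u2
  u2 = (rec X. c.a.X\{c})\{c} :: ·
Reachable graph of Q (3 states):
  v0 = rec X. c.a.X\{c} :: =c=> v1
  v1 = a.(rec X. c.a.X\{c})\{c} :: =a=> v2
  v2 = (rec X. c.a.X\{c})\{c} :: ·
Bisimilarity quotient blocks:
  B0 = {u0, v0}
  B1 = {u1, v1}
  B2 = {u2, v2}
u0 ∈ B0, v0 ∈ B0 → same block

bisimilar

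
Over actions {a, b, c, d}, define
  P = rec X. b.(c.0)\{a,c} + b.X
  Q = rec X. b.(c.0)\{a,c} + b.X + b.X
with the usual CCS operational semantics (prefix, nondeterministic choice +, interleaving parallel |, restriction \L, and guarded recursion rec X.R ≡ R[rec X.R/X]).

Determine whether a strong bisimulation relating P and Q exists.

YES

Reachable graph of P (2 states):
  m0 = rec X. b.(c.0)\{a,c} + b.X → —b→ m0, —b→ m1
  m1 = (c.0)\{a,c} → stopped
Reachable graph of Q (2 states):
  n0 = rec X. b.(c.0)\{a,c} + b.X + b.X → —b→ n0, —b→ n1
  n1 = (c.0)\{a,c} → stopped
Bisimilarity quotient blocks:
  B0 = {m0, n0}
  B1 = {m1, n1}
m0 ∈ B0, n0 ∈ B0 → same block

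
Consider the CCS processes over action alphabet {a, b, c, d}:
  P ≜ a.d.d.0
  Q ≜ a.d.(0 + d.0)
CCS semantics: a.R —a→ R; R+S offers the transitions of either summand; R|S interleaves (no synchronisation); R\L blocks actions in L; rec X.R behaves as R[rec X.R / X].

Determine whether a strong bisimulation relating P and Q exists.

P ~ Q

LTS(P): 4 reachable states
  m0 = a.d.d.0 → -a-> m1
  m1 = d.d.0 → -d-> m2
  m2 = d.0 → -d-> m3
  m3 = 0 → stopped
LTS(Q): 4 reachable states
  n0 = a.d.(0 + d.0) → -a-> n1
  n1 = d.(0 + d.0) → -d-> n2
  n2 = 0 + d.0 → -d-> n3
  n3 = 0 → stopped
Partition-refinement fixed point:
  B0 = {m0, n0}
  B1 = {m1, n1}
  B2 = {m2, n2}
  B3 = {m3, n3}
m0 ∈ B0, n0 ∈ B0 → same block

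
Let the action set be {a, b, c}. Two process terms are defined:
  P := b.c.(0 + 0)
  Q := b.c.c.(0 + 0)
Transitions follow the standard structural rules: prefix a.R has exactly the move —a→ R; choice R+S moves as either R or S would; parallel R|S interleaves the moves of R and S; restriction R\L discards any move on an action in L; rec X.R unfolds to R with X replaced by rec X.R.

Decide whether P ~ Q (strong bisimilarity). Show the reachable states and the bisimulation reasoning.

not bisimilar

Reachable graph of P (3 states):
  m0 = b.c.(0 + 0) ⊢ =b=> m1
  m1 = c.(0 + 0) ⊢ =c=> m2
  m2 = 0 + 0 ⊢ stopped
Reachable graph of Q (4 states):
  n0 = b.c.c.(0 + 0) ⊢ =b=> n1
  n1 = c.c.(0 + 0) ⊢ =c=> n2
  n2 = c.(0 + 0) ⊢ =c=> n3
  n3 = 0 + 0 ⊢ stopped
Coarsest stable partition (strong bisimilarity classes):
  B0 = {m0}
  B1 = {m1, n2}
  B2 = {m2, n3}
  B3 = {n0}
  B4 = {n1}
m0 ∈ B0, n0 ∈ B3 → different blocks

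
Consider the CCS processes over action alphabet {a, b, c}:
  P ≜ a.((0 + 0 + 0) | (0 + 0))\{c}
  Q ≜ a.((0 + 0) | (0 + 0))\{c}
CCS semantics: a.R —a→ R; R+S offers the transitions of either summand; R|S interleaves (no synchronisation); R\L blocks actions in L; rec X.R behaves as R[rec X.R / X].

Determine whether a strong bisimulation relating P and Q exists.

LTS(P): 2 reachable states
  m0 = a.((0 + 0 + 0) | (0 + 0))\{c} has moves --a--▸ m1
  m1 = ((0 + 0 + 0) | (0 + 0))\{c} has moves deadlocked
LTS(Q): 2 reachable states
  n0 = a.((0 + 0) | (0 + 0))\{c} has moves --a--▸ n1
  n1 = ((0 + 0) | (0 + 0))\{c} has moves deadlocked
Coarsest stable partition (strong bisimilarity classes):
  B0 = {m0, n0}
  B1 = {m1, n1}
m0 ∈ B0, n0 ∈ B0 → same block

bisimilar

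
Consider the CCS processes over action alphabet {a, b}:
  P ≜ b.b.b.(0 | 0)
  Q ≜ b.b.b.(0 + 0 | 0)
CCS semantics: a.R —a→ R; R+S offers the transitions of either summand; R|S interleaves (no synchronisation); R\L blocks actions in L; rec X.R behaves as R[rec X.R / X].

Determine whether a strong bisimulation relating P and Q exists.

P ~ Q

Reachable graph of P (4 states):
  p0 = b.b.b.(0 | 0) :: ··b··> p1
  p1 = b.b.(0 | 0) :: ··b··> p2
  p2 = b.(0 | 0) :: ··b··> p3
  p3 = 0 | 0 :: (no moves)
Reachable graph of Q (4 states):
  q0 = b.b.b.(0 + 0 | 0) :: ··b··> q1
  q1 = b.b.(0 + 0 | 0) :: ··b··> q2
  q2 = b.(0 + 0 | 0) :: ··b··> q3
  q3 = 0 + 0 | 0 :: (no moves)
Bisimilarity quotient blocks:
  B0 = {p0, q0}
  B1 = {p1, q1}
  B2 = {p2, q2}
  B3 = {p3, q3}
p0 ∈ B0, q0 ∈ B0 → same block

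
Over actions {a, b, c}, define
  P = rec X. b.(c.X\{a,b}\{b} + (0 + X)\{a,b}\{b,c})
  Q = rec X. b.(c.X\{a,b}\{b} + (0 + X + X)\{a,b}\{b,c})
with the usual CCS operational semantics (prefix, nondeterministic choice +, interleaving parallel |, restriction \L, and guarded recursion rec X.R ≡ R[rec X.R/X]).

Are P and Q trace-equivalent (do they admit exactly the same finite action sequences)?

traces(P) = traces(Q)

LTS(P): 3 reachable states
  m0 = rec X. b.(c.X\{a,b}\{b} + (0 + X)\{a,b}\{b,c}) has moves ··b··> m1
  m1 = c.(rec X. b.(c.X\{a,b}\{b} + (0 + X)\{a,b}\{b,c}))\{a,b}\{b} + (0 + (rec X. b.(c.X\{a,b}\{b} + (0 + X)\{a,b}\{b,c})))\{a,b}\{b,c} has moves ··c··> m2
  m2 = (rec X. b.(c.X\{a,b}\{b} + (0 + X)\{a,b}\{b,c}))\{a,b}\{b} has moves ·
LTS(Q): 3 reachable states
  n0 = rec X. b.(c.X\{a,b}\{b} + (0 + X + X)\{a,b}\{b,c}) has moves ··b··> n1
  n1 = c.(rec X. b.(c.X\{a,b}\{b} + (0 + X + X)\{a,b}\{b,c}))\{a,b}\{b} + (0 + (rec X. b.(c.X\{a,b}\{b} + (0 + X + X)\{a,b}\{b,c})) + (rec X. b.(c.X\{a,b}\{b} + (0 + X + X)\{a,b}\{b,c})))\{a,b}\{b,c} has moves ··c··> n2
  n2 = (rec X. b.(c.X\{a,b}\{b} + (0 + X + X)\{a,b}\{b,c}))\{a,b}\{b} has moves ·
Partition-refinement fixed point:
  B0 = {m0, n0}
  B1 = {m1, n1}
  B2 = {m2, n2}
m0 ∈ B0, n0 ∈ B0 → same block
Bisimilar ⇒ trace-equivalent.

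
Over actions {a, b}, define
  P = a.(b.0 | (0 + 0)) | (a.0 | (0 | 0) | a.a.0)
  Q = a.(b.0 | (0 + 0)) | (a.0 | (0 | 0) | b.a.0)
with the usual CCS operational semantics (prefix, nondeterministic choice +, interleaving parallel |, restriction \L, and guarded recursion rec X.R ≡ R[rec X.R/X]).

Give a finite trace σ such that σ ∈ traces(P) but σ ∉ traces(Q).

Reachable graph of P (18 states):
  u0 = a.(b.0 | (0 + 0)) | (a.0 | (0 | 0) | a.a.0) → =a=> u1, =a=> u2, =a=> u3
  u1 = a.(b.0 | (0 + 0)) | (0 | (0 | 0) | a.a.0) → =a=> u4, =a=> u5
  u2 = a.(b.0 | (0 + 0)) | (a.0 | (0 | 0) | a.0) → =a=> u4, =a=> u6, =a=> u7
  u3 = b.0 | (0 + 0) | (a.0 | (0 | 0) | a.a.0) → =a=> u5, =a=> u7, =b=> u8
  u4 = a.(b.0 | (0 + 0)) | (0 | (0 | 0) | a.0) → =a=> u10, =a=> u9
  u5 = b.0 | (0 + 0) | (0 | (0 | 0) | a.a.0) → =a=> u10, =b=> u11
  u6 = a.(b.0 | (0 + 0)) | (a.0 | (0 | 0) | 0) → =a=> u12, =a=> u9
  u7 = b.0 | (0 + 0) | (a.0 | (0 | 0) | a.0) → =a=> u10, =a=> u12, =b=> u13
  u8 = 0 | (0 + 0) | (a.0 | (0 | 0) | a.a.0) → =a=> u11, =a=> u13
  u9 = a.(b.0 | (0 + 0)) | (0 | (0 | 0) | 0) → =a=> u14
  u10 = b.0 | (0 + 0) | (0 | (0 | 0) | a.0) → =a=> u14, =b=> u15
  u11 = 0 | (0 + 0) | (0 | (0 | 0) | a.a.0) → =a=> u15
  u12 = b.0 | (0 + 0) | (a.0 | (0 | 0) | 0) → =a=> u14, =b=> u16
  u13 = 0 | (0 + 0) | (a.0 | (0 | 0) | a.0) → =a=> u15, =a=> u16
  u14 = b.0 | (0 + 0) | (0 | (0 | 0) | 0) → =b=> u17
  u15 = 0 | (0 + 0) | (0 | (0 | 0) | a.0) → =a=> u17
  u16 = 0 | (0 + 0) | (a.0 | (0 | 0) | 0) → =a=> u17
  u17 = 0 | (0 + 0) | (0 | (0 | 0) | 0) → stopped
Reachable graph of Q (18 states):
  v0 = a.(b.0 | (0 + 0)) | (a.0 | (0 | 0) | b.a.0) → =a=> v1, =a=> v2, =b=> v3
  v1 = a.(b.0 | (0 + 0)) | (0 | (0 | 0) | b.a.0) → =a=> v4, =b=> v5
  v2 = b.0 | (0 + 0) | (a.0 | (0 | 0) | b.a.0) → =a=> v4, =b=> v6, =b=> v7
  v3 = a.(b.0 | (0 + 0)) | (a.0 | (0 | 0) | a.0) → =a=> v5, =a=> v7, =a=> v8
  v4 = b.0 | (0 + 0) | (0 | (0 | 0) | b.a.0) → =b=> v10, =b=> v9
  v5 = a.(b.0 | (0 + 0)) | (0 | (0 | 0) | a.0) → =a=> v10, =a=> v11
  v6 = 0 | (0 + 0) | (a.0 | (0 | 0) | b.a.0) → =a=> v9, =b=> v12
  v7 = b.0 | (0 + 0) | (a.0 | (0 | 0) | a.0) → =a=> v10, =a=> v13, =b=> v12
  v8 = a.(b.0 | (0 + 0)) | (a.0 | (0 | 0) | 0) → =a=> v11, =a=> v13
  v9 = 0 | (0 + 0) | (0 | (0 | 0) | b.a.0) → =b=> v14
  v10 = b.0 | (0 + 0) | (0 | (0 | 0) | a.0) → =a=> v15, =b=> v14
  v11 = a.(b.0 | (0 + 0)) | (0 | (0 | 0) | 0) → =a=> v15
  v12 = 0 | (0 + 0) | (a.0 | (0 | 0) | a.0) → =a=> v14, =a=> v16
  v13 = b.0 | (0 + 0) | (a.0 | (0 | 0) | 0) → =a=> v15, =b=> v16
  v14 = 0 | (0 + 0) | (0 | (0 | 0) | a.0) → =a=> v17
  v15 = b.0 | (0 + 0) | (0 | (0 | 0) | 0) → =b=> v17
  v16 = 0 | (0 + 0) | (a.0 | (0 | 0) | 0) → =a=> v17
  v17 = 0 | (0 + 0) | (0 | (0 | 0) | 0) → stopped
Run σ = ⟨aaa⟩ on P: start {u0}
  [1] a ⇒ {u1, u2, u3}
  [2] a ⇒ {u4, u5, u6, u7}
  [3] a ⇒ {u10, u12, u9}
  — P admits the full trace.
Run σ = ⟨aaa⟩ on Q: start {v0}
  [1] a ⇒ {v1, v2}
  [2] a ⇒ {v4}
  [3] a ⇒ ∅ (Q stuck)

aaa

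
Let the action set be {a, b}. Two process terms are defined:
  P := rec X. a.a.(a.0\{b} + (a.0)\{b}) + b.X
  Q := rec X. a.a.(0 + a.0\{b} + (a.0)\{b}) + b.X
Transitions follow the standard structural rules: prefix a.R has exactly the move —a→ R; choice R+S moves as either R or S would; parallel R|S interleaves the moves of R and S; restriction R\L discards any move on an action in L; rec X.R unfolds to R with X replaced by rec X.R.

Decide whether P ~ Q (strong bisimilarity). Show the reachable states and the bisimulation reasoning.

P's transition system — 4 states:
  u0 = rec X. a.a.(a.0\{b} + (a.0)\{b}) + b.X ⊢ —a→ u1, —b→ u0
  u1 = a.(a.0\{b} + (a.0)\{b}) ⊢ —a→ u2
  u2 = a.0\{b} + (a.0)\{b} ⊢ —a→ u3
  u3 = 0\{b} ⊢ deadlocked
Q's transition system — 4 states:
  v0 = rec X. a.a.(0 + a.0\{b} + (a.0)\{b}) + b.X ⊢ —a→ v1, —b→ v0
  v1 = a.(0 + a.0\{b} + (a.0)\{b}) ⊢ —a→ v2
  v2 = 0 + a.0\{b} + (a.0)\{b} ⊢ —a→ v3
  v3 = 0\{b} ⊢ deadlocked
Partition-refinement fixed point:
  B0 = {u0, v0}
  B1 = {u1, v1}
  B2 = {u2, v2}
  B3 = {u3, v3}
u0 ∈ B0, v0 ∈ B0 → same block

P ~ Q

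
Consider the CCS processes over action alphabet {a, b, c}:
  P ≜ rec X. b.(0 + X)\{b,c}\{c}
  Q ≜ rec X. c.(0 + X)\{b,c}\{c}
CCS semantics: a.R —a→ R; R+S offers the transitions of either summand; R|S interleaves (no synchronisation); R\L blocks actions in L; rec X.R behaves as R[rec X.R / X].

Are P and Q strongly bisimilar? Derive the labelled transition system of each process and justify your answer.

LTS(P): 2 reachable states
  u0 = rec X. b.(0 + X)\{b,c}\{c} | -b-> u1
  u1 = (0 + (rec X. b.(0 + X)\{b,c}\{c}))\{b,c}\{c} | deadlocked
LTS(Q): 2 reachable states
  v0 = rec X. c.(0 + X)\{b,c}\{c} | -c-> v1
  v1 = (0 + (rec X. c.(0 + X)\{b,c}\{c}))\{b,c}\{c} | deadlocked
Coarsest stable partition (strong bisimilarity classes):
  B0 = {u0}
  B1 = {u1, v1}
  B2 = {v0}
u0 ∈ B0, v0 ∈ B2 → different blocks

P ≁ Q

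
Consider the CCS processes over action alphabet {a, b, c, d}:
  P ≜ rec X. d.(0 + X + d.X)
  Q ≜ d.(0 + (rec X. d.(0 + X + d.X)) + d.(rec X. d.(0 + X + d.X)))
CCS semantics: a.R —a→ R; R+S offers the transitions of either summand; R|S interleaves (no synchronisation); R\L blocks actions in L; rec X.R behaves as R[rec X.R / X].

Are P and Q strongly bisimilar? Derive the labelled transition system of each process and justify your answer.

Reachable graph of P (2 states):
  u0 = rec X. d.(0 + X + d.X) ⊢ -d-> u1
  u1 = 0 + (rec X. d.(0 + X + d.X)) + d.(rec X. d.(0 + X + d.X)) ⊢ -d-> u0, -d-> u1
Reachable graph of Q (3 states):
  v0 = d.(0 + (rec X. d.(0 + X + d.X)) + d.(rec X. d.(0 + X + d.X))) ⊢ -d-> v1
  v1 = 0 + (rec X. d.(0 + X + d.X)) + d.(rec X. d.(0 + X + d.X)) ⊢ -d-> v1, -d-> v2
  v2 = rec X. d.(0 + X + d.X) ⊢ -d-> v1
Partition-refinement fixed point:
  B0 = {u0, u1, v0, v1, v2}
u0 ∈ B0, v0 ∈ B0 → same block

YES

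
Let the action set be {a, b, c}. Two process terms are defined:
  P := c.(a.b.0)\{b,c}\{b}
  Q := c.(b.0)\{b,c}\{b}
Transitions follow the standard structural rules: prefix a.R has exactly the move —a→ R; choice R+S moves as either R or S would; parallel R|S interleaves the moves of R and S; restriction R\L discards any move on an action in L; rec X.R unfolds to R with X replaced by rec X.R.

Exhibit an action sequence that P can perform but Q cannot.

P's transition system — 3 states:
  p0 = c.(a.b.0)\{b,c}\{b} has moves --c--▸ p1
  p1 = (a.b.0)\{b,c}\{b} has moves --a--▸ p2
  p2 = (b.0)\{b,c}\{b} has moves ∅
Q's transition system — 2 states:
  q0 = c.(b.0)\{b,c}\{b} has moves --c--▸ q1
  q1 = (b.0)\{b,c}\{b} has moves ∅
Executing ca from P (initial set {p0}):
  step 1 (c): {p1}
  step 2 (a): {p2}
  ✓ P
Executing ca from Q (initial set {q0}):
  step 1 (c): {q1}
  step 2 (a): ∅ (Q stuck)

ca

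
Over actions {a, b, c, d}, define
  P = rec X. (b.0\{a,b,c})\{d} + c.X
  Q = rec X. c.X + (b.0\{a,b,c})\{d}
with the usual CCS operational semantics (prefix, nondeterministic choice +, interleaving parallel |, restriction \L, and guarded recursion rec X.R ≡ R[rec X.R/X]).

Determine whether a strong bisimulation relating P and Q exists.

P ~ Q

LTS(P): 2 reachable states
  s0 = rec X. (b.0\{a,b,c})\{d} + c.X → —b→ s1, —c→ s0
  s1 = 0\{a,b,c}\{d} → ·
LTS(Q): 2 reachable states
  t0 = rec X. c.X + (b.0\{a,b,c})\{d} → —b→ t1, —c→ t0
  t1 = 0\{a,b,c}\{d} → ·
Coarsest stable partition (strong bisimilarity classes):
  B0 = {s0, t0}
  B1 = {s1, t1}
s0 ∈ B0, t0 ∈ B0 → same block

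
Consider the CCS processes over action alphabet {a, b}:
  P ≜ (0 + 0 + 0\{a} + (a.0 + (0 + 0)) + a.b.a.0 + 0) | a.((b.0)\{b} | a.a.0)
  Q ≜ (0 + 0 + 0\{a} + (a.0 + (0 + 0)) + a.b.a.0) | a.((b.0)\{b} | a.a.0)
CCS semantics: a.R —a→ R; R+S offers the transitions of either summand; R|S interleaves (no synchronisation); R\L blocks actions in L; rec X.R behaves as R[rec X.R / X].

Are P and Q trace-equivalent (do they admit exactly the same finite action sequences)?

traces(P) = traces(Q)

P's transition system — 16 states:
  u0 = (0 + 0 + 0\{a} + (a.0 + (0 + 0)) + a.b.a.0 + 0) | a.((b.0)\{b} | a.a.0) has moves =a=> u1, =a=> u2, =a=> u3
  u1 = (0 + 0 + 0\{a} + (a.0 + (0 + 0)) + a.b.a.0 + 0) | ((b.0)\{b} | a.a.0) has moves =a=> u4, =a=> u5, =a=> u6
  u2 = 0 | a.((b.0)\{b} | a.a.0) has moves =a=> u5
  u3 = b.a.0 | a.((b.0)\{b} | a.a.0) has moves =a=> u6, =b=> u7
  u4 = (0 + 0 + 0\{a} + (a.0 + (0 + 0)) + a.b.a.0 + 0) | ((b.0)\{b} | a.0) has moves =a=> u10, =a=> u8, =a=> u9
  u5 = 0 | ((b.0)\{b} | a.a.0) has moves =a=> u9
  u6 = b.a.0 | ((b.0)\{b} | a.a.0) has moves =a=> u10, =b=> u11
  u7 = a.0 | a.((b.0)\{b} | a.a.0) has moves =a=> u11, =a=> u2
  u8 = (0 + 0 + 0\{a} + (a.0 + (0 + 0)) + a.b.a.0 + 0) | ((b.0)\{b} | 0) has moves =a=> u12, =a=> u13
  u9 = 0 | ((b.0)\{b} | a.0) has moves =a=> u12
  u10 = b.a.0 | ((b.0)\{b} | a.0) has moves =a=> u13, =b=> u14
  u11 = a.0 | ((b.0)\{b} | a.a.0) has moves =a=> u14, =a=> u5
  u12 = 0 | ((b.0)\{b} | 0) has moves ·
  u13 = b.a.0 | ((b.0)\{b} | 0) has moves =b=> u15
  u14 = a.0 | ((b.0)\{b} | a.0) has moves =a=> u15, =a=> u9
  u15 = a.0 | ((b.0)\{b} | 0) has moves =a=> u12
Q's transition system — 16 states:
  v0 = (0 + 0 + 0\{a} + (a.0 + (0 + 0)) + a.b.a.0) | a.((b.0)\{b} | a.a.0) has moves =a=> v1, =a=> v2, =a=> v3
  v1 = (0 + 0 + 0\{a} + (a.0 + (0 + 0)) + a.b.a.0) | ((b.0)\{b} | a.a.0) has moves =a=> v4, =a=> v5, =a=> v6
  v2 = 0 | a.((b.0)\{b} | a.a.0) has moves =a=> v5
  v3 = b.a.0 | a.((b.0)\{b} | a.a.0) has moves =a=> v6, =b=> v7
  v4 = (0 + 0 + 0\{a} + (a.0 + (0 + 0)) + a.b.a.0) | ((b.0)\{b} | a.0) has moves =a=> v10, =a=> v8, =a=> v9
  v5 = 0 | ((b.0)\{b} | a.a.0) has moves =a=> v9
  v6 = b.a.0 | ((b.0)\{b} | a.a.0) has moves =a=> v10, =b=> v11
  v7 = a.0 | a.((b.0)\{b} | a.a.0) has moves =a=> v11, =a=> v2
  v8 = (0 + 0 + 0\{a} + (a.0 + (0 + 0)) + a.b.a.0) | ((b.0)\{b} | 0) has moves =a=> v12, =a=> v13
  v9 = 0 | ((b.0)\{b} | a.0) has moves =a=> v12
  v10 = b.a.0 | ((b.0)\{b} | a.0) has moves =a=> v13, =b=> v14
  v11 = a.0 | ((b.0)\{b} | a.a.0) has moves =a=> v14, =a=> v5
  v12 = 0 | ((b.0)\{b} | 0) has moves ·
  v13 = b.a.0 | ((b.0)\{b} | 0) has moves =b=> v15
  v14 = a.0 | ((b.0)\{b} | a.0) has moves =a=> v15, =a=> v9
  v15 = a.0 | ((b.0)\{b} | 0) has moves =a=> v12
Bisimilarity quotient blocks:
  B0 = {u0, v0}
  B1 = {u11, u2, v11, v2}
  B2 = {u14, u5, v14, v5}
  B3 = {u15, u9, v15, v9}
  B4 = {u12, v12}
  B5 = {u3, v3}
  B6 = {u7, v7}
  B7 = {u6, v6}
  B8 = {u10, v10}
  B9 = {u13, v13}
  B10 = {u1, v1}
  B11 = {u4, v4}
  B12 = {u8, v8}
u0 ∈ B0, v0 ∈ B0 → same block
Bisimilar ⇒ trace-equivalent.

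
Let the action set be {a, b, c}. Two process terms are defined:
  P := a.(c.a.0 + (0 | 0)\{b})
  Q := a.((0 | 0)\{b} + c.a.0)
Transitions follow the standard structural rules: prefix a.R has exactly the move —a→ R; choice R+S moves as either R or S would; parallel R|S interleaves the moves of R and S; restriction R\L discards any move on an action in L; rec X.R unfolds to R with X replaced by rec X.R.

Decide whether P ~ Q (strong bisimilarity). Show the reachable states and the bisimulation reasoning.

LTS(P): 4 reachable states
  u0 = a.(c.a.0 + (0 | 0)\{b}) :: -a-> u1
  u1 = c.a.0 + (0 | 0)\{b} :: -c-> u2
  u2 = a.0 :: -a-> u3
  u3 = 0 :: ∅
LTS(Q): 4 reachable states
  v0 = a.((0 | 0)\{b} + c.a.0) :: -a-> v1
  v1 = (0 | 0)\{b} + c.a.0 :: -c-> v2
  v2 = a.0 :: -a-> v3
  v3 = 0 :: ∅
Coarsest stable partition (strong bisimilarity classes):
  B0 = {u0, v0}
  B1 = {u1, v1}
  B2 = {u2, v2}
  B3 = {u3, v3}
u0 ∈ B0, v0 ∈ B0 → same block

YES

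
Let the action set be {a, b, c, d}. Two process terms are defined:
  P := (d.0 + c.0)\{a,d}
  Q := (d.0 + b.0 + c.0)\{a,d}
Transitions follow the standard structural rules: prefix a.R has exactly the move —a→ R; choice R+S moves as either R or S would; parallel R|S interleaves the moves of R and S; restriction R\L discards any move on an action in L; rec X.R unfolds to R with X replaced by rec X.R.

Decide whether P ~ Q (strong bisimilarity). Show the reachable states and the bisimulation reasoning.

not bisimilar

P's transition system — 2 states:
  m0 = (d.0 + c.0)\{a,d} | -c-> m1
  m1 = 0\{a,d} | (no moves)
Q's transition system — 2 states:
  n0 = (d.0 + b.0 + c.0)\{a,d} | -b-> n1, -c-> n1
  n1 = 0\{a,d} | (no moves)
Coarsest stable partition (strong bisimilarity classes):
  B0 = {m0}
  B1 = {m1, n1}
  B2 = {n0}
m0 ∈ B0, n0 ∈ B2 → different blocks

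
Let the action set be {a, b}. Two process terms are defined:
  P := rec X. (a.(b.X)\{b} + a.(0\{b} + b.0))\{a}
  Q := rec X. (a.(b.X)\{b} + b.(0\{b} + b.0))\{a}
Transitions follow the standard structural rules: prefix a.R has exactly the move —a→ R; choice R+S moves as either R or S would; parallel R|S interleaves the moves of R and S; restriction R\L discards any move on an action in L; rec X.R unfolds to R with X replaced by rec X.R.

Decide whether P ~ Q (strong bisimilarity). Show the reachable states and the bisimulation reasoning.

NO

LTS(P): 1 reachable states
  s0 = rec X. (a.(b.X)\{b} + a.(0\{b} + b.0))\{a} :: deadlocked
LTS(Q): 3 reachable states
  t0 = rec X. (a.(b.X)\{b} + b.(0\{b} + b.0))\{a} :: -b-> t1
  t1 = (0\{b} + b.0)\{a} :: -b-> t2
  t2 = 0\{a} :: deadlocked
Coarsest stable partition (strong bisimilarity classes):
  B0 = {s0, t2}
  B1 = {t0}
  B2 = {t1}
s0 ∈ B0, t0 ∈ B1 → different blocks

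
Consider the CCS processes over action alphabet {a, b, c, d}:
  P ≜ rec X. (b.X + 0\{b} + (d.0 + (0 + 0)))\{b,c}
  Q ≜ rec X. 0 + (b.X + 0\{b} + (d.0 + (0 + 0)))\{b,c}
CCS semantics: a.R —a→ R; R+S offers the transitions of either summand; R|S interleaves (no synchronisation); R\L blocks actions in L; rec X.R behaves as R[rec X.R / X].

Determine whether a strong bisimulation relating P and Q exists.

P's transition system — 2 states:
  p0 = rec X. (b.X + 0\{b} + (d.0 + (0 + 0)))\{b,c} has moves =d=> p1
  p1 = 0\{b,c} has moves stopped
Q's transition system — 2 states:
  q0 = rec X. 0 + (b.X + 0\{b} + (d.0 + (0 + 0)))\{b,c} has moves =d=> q1
  q1 = 0\{b,c} has moves stopped
Bisimilarity quotient blocks:
  B0 = {p0, q0}
  B1 = {p1, q1}
p0 ∈ B0, q0 ∈ B0 → same block

P ~ Q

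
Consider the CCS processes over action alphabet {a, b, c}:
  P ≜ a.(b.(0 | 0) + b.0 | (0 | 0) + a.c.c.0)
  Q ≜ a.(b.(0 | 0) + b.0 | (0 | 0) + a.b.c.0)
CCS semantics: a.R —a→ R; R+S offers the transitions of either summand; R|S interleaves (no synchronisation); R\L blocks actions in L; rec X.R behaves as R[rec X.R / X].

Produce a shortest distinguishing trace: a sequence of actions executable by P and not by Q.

P's transition system — 7 states:
  m0 = a.(b.(0 | 0) + b.0 | (0 | 0) + a.c.c.0) → -a-> m1
  m1 = b.(0 | 0) + b.0 | (0 | 0) + a.c.c.0 → -a-> m2, -b-> m3, -b-> m4
  m2 = c.c.0 → -c-> m5
  m3 = 0 | (0 | 0) → ∅
  m4 = 0 | 0 → ∅
  m5 = c.0 → -c-> m6
  m6 = 0 → ∅
Q's transition system — 7 states:
  n0 = a.(b.(0 | 0) + b.0 | (0 | 0) + a.b.c.0) → -a-> n1
  n1 = b.(0 | 0) + b.0 | (0 | 0) + a.b.c.0 → -a-> n2, -b-> n3, -b-> n4
  n2 = b.c.0 → -b-> n5
  n3 = 0 | (0 | 0) → ∅
  n4 = 0 | 0 → ∅
  n5 = c.0 → -c-> n6
  n6 = 0 → ∅
Executing aac from P (initial set {m0}):
  step 1 (a): {m1}
  step 2 (a): {m2}
  step 3 (c): {m5}
  — P admits the full trace.
Executing aac from Q (initial set {n0}):
  step 1 (a): {n1}
  step 2 (a): {n2}
  step 3 (c): ∅ (Q stuck)

aac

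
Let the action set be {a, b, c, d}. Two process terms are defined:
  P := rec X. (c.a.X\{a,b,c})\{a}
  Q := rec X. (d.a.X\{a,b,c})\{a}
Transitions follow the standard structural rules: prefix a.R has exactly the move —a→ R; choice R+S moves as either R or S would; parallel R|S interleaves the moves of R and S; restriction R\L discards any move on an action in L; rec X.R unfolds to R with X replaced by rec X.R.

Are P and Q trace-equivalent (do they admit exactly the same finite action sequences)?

LTS(P): 2 reachable states
  s0 = rec X. (c.a.X\{a,b,c})\{a} :: =c=> s1
  s1 = (a.(rec X. (c.a.X\{a,b,c})\{a})\{a,b,c})\{a} :: ·
LTS(Q): 2 reachable states
  t0 = rec X. (d.a.X\{a,b,c})\{a} :: =d=> t1
  t1 = (a.(rec X. (d.a.X\{a,b,c})\{a})\{a,b,c})\{a} :: ·
Executing c from P (initial set {s0}):
  after c @ step 1: {s1}
  P completes σ.
Executing c from Q (initial set {t0}):
  after c @ step 1: ∅ (Q stuck)

trace-distinct — witness ⟨c⟩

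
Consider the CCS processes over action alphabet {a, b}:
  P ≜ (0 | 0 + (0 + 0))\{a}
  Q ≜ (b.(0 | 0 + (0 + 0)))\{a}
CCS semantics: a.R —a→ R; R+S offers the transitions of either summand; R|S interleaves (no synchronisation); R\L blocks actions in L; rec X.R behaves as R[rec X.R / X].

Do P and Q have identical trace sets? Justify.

trace-distinct — witness ⟨b⟩

P's transition system — 1 states:
  u0 = (0 | 0 + (0 + 0))\{a} has moves ·
Q's transition system — 2 states:
  v0 = (b.(0 | 0 + (0 + 0)))\{a} has moves --b--▸ v1
  v1 = (0 | 0 + (0 + 0))\{a} has moves ·
Executing b from Q (initial set {v0}):
  step 1 (b): {v1}
  Q completes σ.
Executing b from P (initial set {u0}):
  step 1 (b): no successor for P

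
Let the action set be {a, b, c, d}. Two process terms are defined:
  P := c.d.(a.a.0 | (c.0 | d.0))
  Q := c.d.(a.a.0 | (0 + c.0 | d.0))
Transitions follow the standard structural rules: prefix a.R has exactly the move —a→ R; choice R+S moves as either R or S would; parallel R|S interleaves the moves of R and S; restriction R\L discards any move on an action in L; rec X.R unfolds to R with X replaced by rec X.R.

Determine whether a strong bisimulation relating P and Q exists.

bisimilar

LTS(P): 14 reachable states
  u0 = c.d.(a.a.0 | (c.0 | d.0)) ⊢ =c=> u1
  u1 = d.(a.a.0 | (c.0 | d.0)) ⊢ =d=> u2
  u2 = a.a.0 | (c.0 | d.0) ⊢ =a=> u3, =c=> u4, =d=> u5
  u3 = a.0 | (c.0 | d.0) ⊢ =a=> u6, =c=> u7, =d=> u8
  u4 = a.a.0 | (0 | d.0) ⊢ =a=> u7, =d=> u9
  u5 = a.a.0 | (c.0 | 0) ⊢ =a=> u8, =c=> u9
  u6 = 0 | (c.0 | d.0) ⊢ =c=> u10, =d=> u11
  u7 = a.0 | (0 | d.0) ⊢ =a=> u10, =d=> u12
  u8 = a.0 | (c.0 | 0) ⊢ =a=> u11, =c=> u12
  u9 = a.a.0 | (0 | 0) ⊢ =a=> u12
  u10 = 0 | (0 | d.0) ⊢ =d=> u13
  u11 = 0 | (c.0 | 0) ⊢ =c=> u13
  u12 = a.0 | (0 | 0) ⊢ =a=> u13
  u13 = 0 | (0 | 0) ⊢ (no moves)
LTS(Q): 14 reachable states
  v0 = c.d.(a.a.0 | (0 + c.0 | d.0)) ⊢ =c=> v1
  v1 = d.(a.a.0 | (0 + c.0 | d.0)) ⊢ =d=> v2
  v2 = a.a.0 | (0 + c.0 | d.0) ⊢ =a=> v3, =c=> v4, =d=> v5
  v3 = a.0 | (0 + c.0 | d.0) ⊢ =a=> v6, =c=> v7, =d=> v8
  v4 = a.a.0 | (0 | d.0) ⊢ =a=> v7, =d=> v9
  v5 = a.a.0 | (c.0 | 0) ⊢ =a=> v8, =c=> v9
  v6 = 0 | (0 + c.0 | d.0) ⊢ =c=> v10, =d=> v11
  v7 = a.0 | (0 | d.0) ⊢ =a=> v10, =d=> v12
  v8 = a.0 | (c.0 | 0) ⊢ =a=> v11, =c=> v12
  v9 = a.a.0 | (0 | 0) ⊢ =a=> v12
  v10 = 0 | (0 | d.0) ⊢ =d=> v13
  v11 = 0 | (c.0 | 0) ⊢ =c=> v13
  v12 = a.0 | (0 | 0) ⊢ =a=> v13
  v13 = 0 | (0 | 0) ⊢ (no moves)
Coarsest stable partition (strong bisimilarity classes):
  B0 = {u0, v0}
  B1 = {u1, v1}
  B2 = {u2, v2}
  B3 = {u4, v4}
  B4 = {u7, v7}
  B5 = {u10, v10}
  B6 = {u13, v13}
  B7 = {u12, v12}
  B8 = {u9, v9}
  B9 = {u3, v3}
  B10 = {u8, v8}
  B11 = {u11, v11}
  B12 = {u6, v6}
  B13 = {u5, v5}
u0 ∈ B0, v0 ∈ B0 → same block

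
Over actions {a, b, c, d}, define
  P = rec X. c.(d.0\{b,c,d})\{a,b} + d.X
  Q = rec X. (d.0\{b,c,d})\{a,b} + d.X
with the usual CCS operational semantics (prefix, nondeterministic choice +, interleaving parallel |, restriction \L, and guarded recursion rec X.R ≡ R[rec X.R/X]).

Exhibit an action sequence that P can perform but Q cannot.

Reachable graph of P (3 states):
  m0 = rec X. c.(d.0\{b,c,d})\{a,b} + d.X ⊢ —c→ m1, —d→ m0
  m1 = (d.0\{b,c,d})\{a,b} ⊢ —d→ m2
  m2 = 0\{b,c,d}\{a,b} ⊢ (no moves)
Reachable graph of Q (2 states):
  n0 = rec X. (d.0\{b,c,d})\{a,b} + d.X ⊢ —d→ n0, —d→ n1
  n1 = 0\{b,c,d}\{a,b} ⊢ (no moves)
Run σ = ⟨c⟩ on P: start {m0}
  after c @ step 1: {m1}
  — P admits the full trace.
Run σ = ⟨c⟩ on Q: start {n0}
  after c @ step 1: no successor for Q

c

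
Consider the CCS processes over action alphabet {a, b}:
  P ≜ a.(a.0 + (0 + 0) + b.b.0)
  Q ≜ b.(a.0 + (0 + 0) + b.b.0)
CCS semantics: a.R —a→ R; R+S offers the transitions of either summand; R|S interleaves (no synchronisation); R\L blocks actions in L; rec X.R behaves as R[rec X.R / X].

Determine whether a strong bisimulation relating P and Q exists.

Reachable graph of P (4 states):
  u0 = a.(a.0 + (0 + 0) + b.b.0) has moves —a→ u1
  u1 = a.0 + (0 + 0) + b.b.0 has moves —a→ u2, —b→ u3
  u2 = 0 has moves deadlocked
  u3 = b.0 has moves —b→ u2
Reachable graph of Q (4 states):
  v0 = b.(a.0 + (0 + 0) + b.b.0) has moves —b→ v1
  v1 = a.0 + (0 + 0) + b.b.0 has moves —a→ v2, —b→ v3
  v2 = 0 has moves deadlocked
  v3 = b.0 has moves —b→ v2
Coarsest stable partition (strong bisimilarity classes):
  B0 = {u0}
  B1 = {u1, v1}
  B2 = {u2, v2}
  B3 = {u3, v3}
  B4 = {v0}
u0 ∈ B0, v0 ∈ B4 → different blocks

not bisimilar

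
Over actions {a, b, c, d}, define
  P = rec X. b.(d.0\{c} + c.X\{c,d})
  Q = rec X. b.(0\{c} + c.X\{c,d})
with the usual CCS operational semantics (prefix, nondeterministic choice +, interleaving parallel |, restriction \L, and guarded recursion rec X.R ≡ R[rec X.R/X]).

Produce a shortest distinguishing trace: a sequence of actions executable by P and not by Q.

LTS(P): 5 reachable states
  u0 = rec X. b.(d.0\{c} + c.X\{c,d}) has moves ··b··> u1
  u1 = d.0\{c} + c.(rec X. b.(d.0\{c} + c.X\{c,d}))\{c,d} has moves ··c··> u2, ··d··> u3
  u2 = (rec X. b.(d.0\{c} + c.X\{c,d}))\{c,d} has moves ··b··> u4
  u3 = 0\{c} has moves stopped
  u4 = (d.0\{c} + c.(rec X. b.(d.0\{c} + c.X\{c,d}))\{c,d})\{c,d} has moves stopped
LTS(Q): 4 reachable states
  v0 = rec X. b.(0\{c} + c.X\{c,d}) has moves ··b··> v1
  v1 = 0\{c} + c.(rec X. b.(0\{c} + c.X\{c,d}))\{c,d} has moves ··c··> v2
  v2 = (rec X. b.(0\{c} + c.X\{c,d}))\{c,d} has moves ··b··> v3
  v3 = (0\{c} + c.(rec X. b.(0\{c} + c.X\{c,d}))\{c,d})\{c,d} has moves stopped
Run σ = ⟨bd⟩ on P: start {u0}
  after b @ step 1: {u1}
  after d @ step 2: {u3}
  P completes σ.
Run σ = ⟨bd⟩ on Q: start {v0}
  after b @ step 1: {v1}
  after d @ step 2: no successor for Q

bd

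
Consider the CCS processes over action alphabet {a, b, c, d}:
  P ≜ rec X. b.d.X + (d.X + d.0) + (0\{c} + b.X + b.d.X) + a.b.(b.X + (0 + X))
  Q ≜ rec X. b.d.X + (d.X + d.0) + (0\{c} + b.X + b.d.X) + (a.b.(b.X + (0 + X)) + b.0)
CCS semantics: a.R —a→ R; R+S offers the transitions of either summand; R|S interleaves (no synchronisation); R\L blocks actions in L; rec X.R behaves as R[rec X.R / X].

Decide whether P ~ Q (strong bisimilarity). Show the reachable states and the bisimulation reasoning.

not bisimilar

Reachable graph of P (5 states):
  u0 = rec X. b.d.X + (d.X + d.0) + (0\{c} + b.X + b.d.X) + a.b.(b.X + (0 + X)) has moves —a→ u1, —b→ u0, —b→ u2, —d→ u0, —d→ u3
  u1 = b.(b.(rec X. b.d.X + (d.X + d.0) + (0\{c} + b.X + b.d.X) + a.b.(b.X + (0 + X))) + (0 + (rec X. b.d.X + (d.X + d.0) + (0\{c} + b.X + b.d.X) + a.b.(b.X + (0 + X))))) has moves —b→ u4
  u2 = d.(rec X. b.d.X + (d.X + d.0) + (0\{c} + b.X + b.d.X) + a.b.(b.X + (0 + X))) has moves —d→ u0
  u3 = 0 has moves (no moves)
  u4 = b.(rec X. b.d.X + (d.X + d.0) + (0\{c} + b.X + b.d.X) + a.b.(b.X + (0 + X))) + (0 + (rec X. b.d.X + (d.X + d.0) + (0\{c} + b.X + b.d.X) + a.b.(b.X + (0 + X)))) has moves —a→ u1, —b→ u0, —b→ u2, —d→ u0, —d→ u3
Reachable graph of Q (5 states):
  v0 = rec X. b.d.X + (d.X + d.0) + (0\{c} + b.X + b.d.X) + (a.b.(b.X + (0 + X)) + b.0) has moves —a→ v1, —b→ v0, —b→ v2, —b→ v3, —d→ v0, —d→ v2
  v1 = b.(b.(rec X. b.d.X + (d.X + d.0) + (0\{c} + b.X + b.d.X) + (a.b.(b.X + (0 + X)) + b.0)) + (0 + (rec X. b.d.X + (d.X + d.0) + (0\{c} + b.X + b.d.X) + (a.b.(b.X + (0 + X)) + b.0)))) has moves —b→ v4
  v2 = 0 has moves (no moves)
  v3 = d.(rec X. b.d.X + (d.X + d.0) + (0\{c} + b.X + b.d.X) + (a.b.(b.X + (0 + X)) + b.0)) has moves —d→ v0
  v4 = b.(rec X. b.d.X + (d.X + d.0) + (0\{c} + b.X + b.d.X) + (a.b.(b.X + (0 + X)) + b.0)) + (0 + (rec X. b.d.X + (d.X + d.0) + (0\{c} + b.X + b.d.X) + (a.b.(b.X + (0 + X)) + b.0))) has moves —a→ v1, —b→ v0, —b→ v2, —b→ v3, —d→ v0, —d→ v2
Bisimilarity quotient blocks:
  B0 = {u0, u4}
  B1 = {u3, v2}
  B2 = {u1}
  B3 = {u2}
  B4 = {v0, v4}
  B5 = {v3}
  B6 = {v1}
u0 ∈ B0, v0 ∈ B4 → different blocks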